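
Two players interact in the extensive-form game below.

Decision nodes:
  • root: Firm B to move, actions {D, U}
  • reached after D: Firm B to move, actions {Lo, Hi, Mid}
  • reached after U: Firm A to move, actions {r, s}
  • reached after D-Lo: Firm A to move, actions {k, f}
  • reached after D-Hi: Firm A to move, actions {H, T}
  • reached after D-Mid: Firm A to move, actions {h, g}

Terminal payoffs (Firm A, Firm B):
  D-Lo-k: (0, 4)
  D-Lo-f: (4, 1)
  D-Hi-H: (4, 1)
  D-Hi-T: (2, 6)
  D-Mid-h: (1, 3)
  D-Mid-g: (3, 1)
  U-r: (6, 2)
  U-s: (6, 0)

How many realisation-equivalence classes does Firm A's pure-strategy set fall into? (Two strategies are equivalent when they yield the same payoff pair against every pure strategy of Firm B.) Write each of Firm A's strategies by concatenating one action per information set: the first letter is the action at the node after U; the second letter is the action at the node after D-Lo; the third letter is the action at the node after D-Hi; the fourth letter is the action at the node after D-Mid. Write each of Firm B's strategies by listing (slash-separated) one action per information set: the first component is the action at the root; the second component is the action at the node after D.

Firm A has 16 pure strategies: rkHh, rkHg, rkTh, rkTg, rfHh, rfHg, rfTh, rfTg, skHh, skHg, skTh, skTg, sfHh, sfHg, sfTh, sfTg. Columns: D/Lo, D/Hi, D/Mid, U/Lo, U/Hi, U/Mid.
{rkHh} → row (0,4) (4,1) (1,3) (6,2) (6,2) (6,2)
{rkHg} → row (0,4) (4,1) (3,1) (6,2) (6,2) (6,2)
{rkTh} → row (0,4) (2,6) (1,3) (6,2) (6,2) (6,2)
{rkTg} → row (0,4) (2,6) (3,1) (6,2) (6,2) (6,2)
{rfHh} → row (4,1) (4,1) (1,3) (6,2) (6,2) (6,2)
{rfHg} → row (4,1) (4,1) (3,1) (6,2) (6,2) (6,2)
{rfTh} → row (4,1) (2,6) (1,3) (6,2) (6,2) (6,2)
{rfTg} → row (4,1) (2,6) (3,1) (6,2) (6,2) (6,2)
{skHh} → row (0,4) (4,1) (1,3) (6,0) (6,0) (6,0)
{skHg} → row (0,4) (4,1) (3,1) (6,0) (6,0) (6,0)
{skTh} → row (0,4) (2,6) (1,3) (6,0) (6,0) (6,0)
{skTg} → row (0,4) (2,6) (3,1) (6,0) (6,0) (6,0)
{sfHh} → row (4,1) (4,1) (1,3) (6,0) (6,0) (6,0)
{sfHg} → row (4,1) (4,1) (3,1) (6,0) (6,0) (6,0)
{sfTh} → row (4,1) (2,6) (1,3) (6,0) (6,0) (6,0)
{sfTg} → row (4,1) (2,6) (3,1) (6,0) (6,0) (6,0)
That's 16 distinct rows out of 16 strategies.

16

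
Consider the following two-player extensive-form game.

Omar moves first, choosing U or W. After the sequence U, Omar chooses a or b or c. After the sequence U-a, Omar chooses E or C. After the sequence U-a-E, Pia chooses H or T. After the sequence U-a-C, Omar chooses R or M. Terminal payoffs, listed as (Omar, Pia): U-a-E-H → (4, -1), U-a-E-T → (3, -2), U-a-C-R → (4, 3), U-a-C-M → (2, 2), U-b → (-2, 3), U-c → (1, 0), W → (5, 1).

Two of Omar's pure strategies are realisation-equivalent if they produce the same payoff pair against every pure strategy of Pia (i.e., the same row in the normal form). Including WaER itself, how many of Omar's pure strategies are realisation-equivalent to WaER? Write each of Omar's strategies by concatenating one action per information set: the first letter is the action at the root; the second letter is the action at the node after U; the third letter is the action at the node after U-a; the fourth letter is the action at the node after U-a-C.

Row for WaER (columns H, T): (5,1) (5,1).
Under WaER, Omar's choice at the node after U and at the node after U-a and at the node after U-a-C can never be reached regardless of what Pia does, so varying those choices leaves every outcome unchanged.
Holding the reachable choices fixed and varying the unreachable ones freely already gives 3 × 2 × 2 = 12 equivalent strategies.
No other strategy reproduces this row, so those 12 are the full class: WaER, WaEM, WaCR, WaCM, WbER, WbEM, WbCR, WbCM, WcER, WcEM, WcCR, WcCM.

12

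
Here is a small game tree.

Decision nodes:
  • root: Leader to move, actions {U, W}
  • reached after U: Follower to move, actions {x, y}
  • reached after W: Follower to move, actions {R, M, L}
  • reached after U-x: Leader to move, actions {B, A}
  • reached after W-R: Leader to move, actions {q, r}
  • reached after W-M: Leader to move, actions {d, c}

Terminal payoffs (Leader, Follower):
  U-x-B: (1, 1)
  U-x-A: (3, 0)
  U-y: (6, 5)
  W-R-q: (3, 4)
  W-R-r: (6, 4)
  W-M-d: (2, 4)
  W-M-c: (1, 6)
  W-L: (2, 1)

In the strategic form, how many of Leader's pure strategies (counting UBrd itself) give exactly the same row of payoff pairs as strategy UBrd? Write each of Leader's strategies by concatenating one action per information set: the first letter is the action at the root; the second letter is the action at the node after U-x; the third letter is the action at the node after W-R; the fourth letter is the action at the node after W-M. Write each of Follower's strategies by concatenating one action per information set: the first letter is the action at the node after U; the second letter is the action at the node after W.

4

Row for UBrd (columns xR, xM, xL, yR, yM, yL): (1,1) (1,1) (1,1) (6,5) (6,5) (6,5).
Under UBrd, Leader's choice at the node after W-R and at the node after W-M can never be reached regardless of what Follower does, so varying those choices leaves every outcome unchanged.
Holding the reachable choices fixed and varying the unreachable ones freely already gives 2 × 2 = 4 equivalent strategies.
No other strategy reproduces this row, so those 4 are the full class: UBqd, UBqc, UBrd, UBrc.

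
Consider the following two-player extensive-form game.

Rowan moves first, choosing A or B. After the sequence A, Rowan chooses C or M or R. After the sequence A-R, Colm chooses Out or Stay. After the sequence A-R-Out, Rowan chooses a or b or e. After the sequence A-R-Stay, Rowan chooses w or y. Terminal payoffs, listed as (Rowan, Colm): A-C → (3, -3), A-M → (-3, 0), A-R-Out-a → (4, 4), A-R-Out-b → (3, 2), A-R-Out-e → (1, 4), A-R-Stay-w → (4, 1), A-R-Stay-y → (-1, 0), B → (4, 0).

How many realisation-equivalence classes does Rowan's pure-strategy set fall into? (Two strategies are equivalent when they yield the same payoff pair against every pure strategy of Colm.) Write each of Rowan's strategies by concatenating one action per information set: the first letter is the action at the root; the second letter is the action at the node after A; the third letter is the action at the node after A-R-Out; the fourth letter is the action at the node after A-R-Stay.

9

Rowan has 36 pure strategies: ACaw, ACay, ACbw, ACby, ACew, ACey, AMaw, AMay, AMbw, AMby, AMew, AMey, ARaw, ARay, ARbw, ARby, ARew, ARey, BCaw, BCay, BCbw, BCby, BCew, BCey, BMaw, BMay, BMbw, BMby, BMew, BMey, BRaw, BRay, BRbw, BRby, BRew, BRey. Columns: Out, Stay.
{ACaw, ACay, ACbw, ACby, ACew, ACey} → row (3,-3) (3,-3)
{AMaw, AMay, AMbw, AMby, AMew, AMey} → row (-3,0) (-3,0)
{ARaw} → row (4,4) (4,1)
{ARay} → row (4,4) (-1,0)
{ARbw} → row (3,2) (4,1)
{ARby} → row (3,2) (-1,0)
{ARew} → row (1,4) (4,1)
{ARey} → row (1,4) (-1,0)
{BCaw, BCay, BCbw, BCby, BCew, BCey, BMaw, BMay, BMbw, BMby, BMew, BMey, BRaw, BRay, BRbw, BRby, BRew, BRey} → row (4,0) (4,0)
That's 9 distinct rows out of 36 strategies.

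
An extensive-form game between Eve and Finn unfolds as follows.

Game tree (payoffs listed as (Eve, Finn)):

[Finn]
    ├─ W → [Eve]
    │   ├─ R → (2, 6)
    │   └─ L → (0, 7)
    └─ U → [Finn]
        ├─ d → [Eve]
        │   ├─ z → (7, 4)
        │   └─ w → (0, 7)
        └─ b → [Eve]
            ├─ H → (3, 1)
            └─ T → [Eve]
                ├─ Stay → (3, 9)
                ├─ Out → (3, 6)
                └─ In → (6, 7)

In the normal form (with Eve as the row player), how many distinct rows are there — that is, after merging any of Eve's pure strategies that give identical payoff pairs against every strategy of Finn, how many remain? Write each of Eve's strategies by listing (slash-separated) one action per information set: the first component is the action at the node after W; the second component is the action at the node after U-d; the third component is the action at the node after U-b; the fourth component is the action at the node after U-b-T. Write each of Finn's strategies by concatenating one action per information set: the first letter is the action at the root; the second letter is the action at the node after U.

Eve has 24 pure strategies: R/z/H/Stay, R/z/H/Out, R/z/H/In, R/z/T/Stay, R/z/T/Out, R/z/T/In, R/w/H/Stay, R/w/H/Out, R/w/H/In, R/w/T/Stay, R/w/T/Out, R/w/T/In, L/z/H/Stay, L/z/H/Out, L/z/H/In, L/z/T/Stay, L/z/T/Out, L/z/T/In, L/w/H/Stay, L/w/H/Out, L/w/H/In, L/w/T/Stay, L/w/T/Out, L/w/T/In. Columns: Wd, Wb, Ud, Ub.
{R/z/H/Stay, R/z/H/Out, R/z/H/In} → row (2,6) (2,6) (7,4) (3,1)
{R/z/T/Stay} → row (2,6) (2,6) (7,4) (3,9)
{R/z/T/Out} → row (2,6) (2,6) (7,4) (3,6)
{R/z/T/In} → row (2,6) (2,6) (7,4) (6,7)
{R/w/H/Stay, R/w/H/Out, R/w/H/In} → row (2,6) (2,6) (0,7) (3,1)
{R/w/T/Stay} → row (2,6) (2,6) (0,7) (3,9)
{R/w/T/Out} → row (2,6) (2,6) (0,7) (3,6)
{R/w/T/In} → row (2,6) (2,6) (0,7) (6,7)
{L/z/H/Stay, L/z/H/Out, L/z/H/In} → row (0,7) (0,7) (7,4) (3,1)
{L/z/T/Stay} → row (0,7) (0,7) (7,4) (3,9)
{L/z/T/Out} → row (0,7) (0,7) (7,4) (3,6)
{L/z/T/In} → row (0,7) (0,7) (7,4) (6,7)
{L/w/H/Stay, L/w/H/Out, L/w/H/In} → row (0,7) (0,7) (0,7) (3,1)
{L/w/T/Stay} → row (0,7) (0,7) (0,7) (3,9)
{L/w/T/Out} → row (0,7) (0,7) (0,7) (3,6)
{L/w/T/In} → row (0,7) (0,7) (0,7) (6,7)
That's 16 distinct rows out of 24 strategies.

16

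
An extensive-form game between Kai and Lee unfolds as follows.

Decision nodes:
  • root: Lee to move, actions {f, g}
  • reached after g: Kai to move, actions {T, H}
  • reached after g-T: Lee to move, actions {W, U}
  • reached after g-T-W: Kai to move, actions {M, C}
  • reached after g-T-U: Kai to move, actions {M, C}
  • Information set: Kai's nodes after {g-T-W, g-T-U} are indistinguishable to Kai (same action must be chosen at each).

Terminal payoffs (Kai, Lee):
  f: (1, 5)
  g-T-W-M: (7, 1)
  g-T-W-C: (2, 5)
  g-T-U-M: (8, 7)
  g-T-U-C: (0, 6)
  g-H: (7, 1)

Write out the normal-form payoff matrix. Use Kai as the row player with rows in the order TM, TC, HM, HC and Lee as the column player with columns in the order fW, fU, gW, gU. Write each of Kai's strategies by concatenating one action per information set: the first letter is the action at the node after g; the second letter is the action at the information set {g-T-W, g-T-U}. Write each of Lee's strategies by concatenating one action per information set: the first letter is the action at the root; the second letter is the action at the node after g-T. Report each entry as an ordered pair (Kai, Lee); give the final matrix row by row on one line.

TM: (1,5) (1,5) (7,1) (8,7) | TC: (1,5) (1,5) (2,5) (0,6) | HM: (1,5) (1,5) (7,1) (7,1) | HC: (1,5) (1,5) (7,1) (7,1)

Row TM: fW→(1,5), fU→(1,5), gW→(7,1), gU→(8,7)
Row TC: fW→(1,5), fU→(1,5), gW→(2,5), gU→(0,6)
Row HM: fW→(1,5), fU→(1,5), gW→(7,1), gU→(7,1)
Row HC: fW→(1,5), fU→(1,5), gW→(7,1), gU→(7,1)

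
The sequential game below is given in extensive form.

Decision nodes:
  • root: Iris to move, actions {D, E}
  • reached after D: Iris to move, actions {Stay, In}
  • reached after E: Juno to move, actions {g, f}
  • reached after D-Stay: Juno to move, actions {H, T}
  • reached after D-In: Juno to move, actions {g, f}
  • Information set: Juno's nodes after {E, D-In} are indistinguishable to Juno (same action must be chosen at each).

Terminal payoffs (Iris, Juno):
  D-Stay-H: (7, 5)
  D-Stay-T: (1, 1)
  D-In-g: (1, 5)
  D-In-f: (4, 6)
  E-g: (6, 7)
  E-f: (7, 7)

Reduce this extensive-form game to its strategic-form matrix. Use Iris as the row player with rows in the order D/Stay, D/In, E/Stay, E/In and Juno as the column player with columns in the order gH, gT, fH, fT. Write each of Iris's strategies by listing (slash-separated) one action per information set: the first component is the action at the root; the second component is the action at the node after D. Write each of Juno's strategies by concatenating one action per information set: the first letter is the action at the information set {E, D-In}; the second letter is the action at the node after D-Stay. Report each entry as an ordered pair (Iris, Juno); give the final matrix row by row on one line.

             gH       gT       fH       fT
D/Stay    (7,5)    (1,1)    (7,5)    (1,1)
  D/In    (1,5)    (1,5)    (4,6)    (4,6)
E/Stay    (6,7)    (6,7)    (7,7)    (7,7)
  E/In    (6,7)    (6,7)    (7,7)    (7,7)

D/Stay: (7,5) (1,1) (7,5) (1,1) | D/In: (1,5) (1,5) (4,6) (4,6) | E/Stay: (6,7) (6,7) (7,7) (7,7) | E/In: (6,7) (6,7) (7,7) (7,7)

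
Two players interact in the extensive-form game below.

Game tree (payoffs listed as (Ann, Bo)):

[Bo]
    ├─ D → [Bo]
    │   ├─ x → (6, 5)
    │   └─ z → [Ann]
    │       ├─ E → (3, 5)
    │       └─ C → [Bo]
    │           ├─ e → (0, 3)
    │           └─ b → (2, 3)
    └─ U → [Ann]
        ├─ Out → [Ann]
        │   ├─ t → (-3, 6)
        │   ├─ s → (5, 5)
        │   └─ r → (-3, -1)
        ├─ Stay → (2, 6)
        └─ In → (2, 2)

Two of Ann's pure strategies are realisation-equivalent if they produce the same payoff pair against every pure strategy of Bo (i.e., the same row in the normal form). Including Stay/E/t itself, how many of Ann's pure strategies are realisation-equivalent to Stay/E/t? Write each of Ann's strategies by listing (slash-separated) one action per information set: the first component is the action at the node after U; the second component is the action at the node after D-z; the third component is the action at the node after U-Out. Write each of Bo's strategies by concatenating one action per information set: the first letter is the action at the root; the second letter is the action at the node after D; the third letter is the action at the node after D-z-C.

Row for Stay/E/t (columns Dxe, Dxb, Dze, Dzb, Uxe, Uxb, Uze, Uzb): (6,5) (6,5) (3,5) (3,5) (2,6) (2,6) (2,6) (2,6).
Under Stay/E/t, Ann's choice at the node after U-Out can never be reached regardless of what Bo does, so varying those choices leaves every outcome unchanged.
Holding the reachable choices fixed and varying the unreachable one freely already gives 3 equivalent strategies.
No other strategy reproduces this row, so those 3 are the full class: Stay/E/t, Stay/E/s, Stay/E/r.

3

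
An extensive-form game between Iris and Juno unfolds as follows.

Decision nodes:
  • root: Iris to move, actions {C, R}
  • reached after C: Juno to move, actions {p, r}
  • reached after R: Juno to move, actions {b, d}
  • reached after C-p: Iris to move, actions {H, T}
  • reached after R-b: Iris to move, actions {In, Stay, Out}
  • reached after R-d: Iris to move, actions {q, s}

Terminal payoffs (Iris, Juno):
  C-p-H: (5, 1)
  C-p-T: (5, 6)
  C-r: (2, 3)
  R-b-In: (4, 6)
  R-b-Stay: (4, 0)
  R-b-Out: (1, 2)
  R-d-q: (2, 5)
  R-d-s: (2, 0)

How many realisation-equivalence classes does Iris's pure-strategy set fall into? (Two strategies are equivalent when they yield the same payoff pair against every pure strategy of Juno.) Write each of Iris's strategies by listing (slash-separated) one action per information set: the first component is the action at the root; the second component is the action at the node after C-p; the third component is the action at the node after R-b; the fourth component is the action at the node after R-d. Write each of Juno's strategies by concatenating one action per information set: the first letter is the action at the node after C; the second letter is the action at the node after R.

8

Iris has 24 pure strategies: C/H/In/q, C/H/In/s, C/H/Stay/q, C/H/Stay/s, C/H/Out/q, C/H/Out/s, C/T/In/q, C/T/In/s, C/T/Stay/q, C/T/Stay/s, C/T/Out/q, C/T/Out/s, R/H/In/q, R/H/In/s, R/H/Stay/q, R/H/Stay/s, R/H/Out/q, R/H/Out/s, R/T/In/q, R/T/In/s, R/T/Stay/q, R/T/Stay/s, R/T/Out/q, R/T/Out/s. Columns: pb, pd, rb, rd.
{C/H/In/q, C/H/In/s, C/H/Stay/q, C/H/Stay/s, C/H/Out/q, C/H/Out/s} → row (5,1) (5,1) (2,3) (2,3)
{C/T/In/q, C/T/In/s, C/T/Stay/q, C/T/Stay/s, C/T/Out/q, C/T/Out/s} → row (5,6) (5,6) (2,3) (2,3)
{R/H/In/q, R/T/In/q} → row (4,6) (2,5) (4,6) (2,5)
{R/H/In/s, R/T/In/s} → row (4,6) (2,0) (4,6) (2,0)
{R/H/Stay/q, R/T/Stay/q} → row (4,0) (2,5) (4,0) (2,5)
{R/H/Stay/s, R/T/Stay/s} → row (4,0) (2,0) (4,0) (2,0)
{R/H/Out/q, R/T/Out/q} → row (1,2) (2,5) (1,2) (2,5)
{R/H/Out/s, R/T/Out/s} → row (1,2) (2,0) (1,2) (2,0)
That's 8 distinct rows out of 24 strategies.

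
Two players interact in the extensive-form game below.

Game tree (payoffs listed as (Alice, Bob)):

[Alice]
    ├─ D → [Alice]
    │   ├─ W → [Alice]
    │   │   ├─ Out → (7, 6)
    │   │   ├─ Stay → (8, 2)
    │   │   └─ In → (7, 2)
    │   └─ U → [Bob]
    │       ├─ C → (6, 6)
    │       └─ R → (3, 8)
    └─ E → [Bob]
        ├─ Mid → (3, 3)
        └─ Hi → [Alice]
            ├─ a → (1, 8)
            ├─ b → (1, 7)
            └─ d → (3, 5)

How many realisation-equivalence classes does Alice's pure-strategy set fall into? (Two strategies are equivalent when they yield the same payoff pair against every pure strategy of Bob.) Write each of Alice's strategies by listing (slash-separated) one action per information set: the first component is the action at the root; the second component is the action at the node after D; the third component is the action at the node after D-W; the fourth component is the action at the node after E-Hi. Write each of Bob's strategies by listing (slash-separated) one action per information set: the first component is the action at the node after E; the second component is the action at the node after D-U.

7

Alice has 36 pure strategies: D/W/Out/a, D/W/Out/b, D/W/Out/d, D/W/Stay/a, D/W/Stay/b, D/W/Stay/d, D/W/In/a, D/W/In/b, D/W/In/d, D/U/Out/a, D/U/Out/b, D/U/Out/d, D/U/Stay/a, D/U/Stay/b, D/U/Stay/d, D/U/In/a, D/U/In/b, D/U/In/d, E/W/Out/a, E/W/Out/b, E/W/Out/d, E/W/Stay/a, E/W/Stay/b, E/W/Stay/d, E/W/In/a, E/W/In/b, E/W/In/d, E/U/Out/a, E/U/Out/b, E/U/Out/d, E/U/Stay/a, E/U/Stay/b, E/U/Stay/d, E/U/In/a, E/U/In/b, E/U/In/d. Columns: Mid/C, Mid/R, Hi/C, Hi/R.
{D/W/Out/a, D/W/Out/b, D/W/Out/d} → row (7,6) (7,6) (7,6) (7,6)
{D/W/Stay/a, D/W/Stay/b, D/W/Stay/d} → row (8,2) (8,2) (8,2) (8,2)
{D/W/In/a, D/W/In/b, D/W/In/d} → row (7,2) (7,2) (7,2) (7,2)
{D/U/Out/a, D/U/Out/b, D/U/Out/d, D/U/Stay/a, D/U/Stay/b, D/U/Stay/d, D/U/In/a, D/U/In/b, D/U/In/d} → row (6,6) (3,8) (6,6) (3,8)
{E/W/Out/a, E/W/Stay/a, E/W/In/a, E/U/Out/a, E/U/Stay/a, E/U/In/a} → row (3,3) (3,3) (1,8) (1,8)
{E/W/Out/b, E/W/Stay/b, E/W/In/b, E/U/Out/b, E/U/Stay/b, E/U/In/b} → row (3,3) (3,3) (1,7) (1,7)
{E/W/Out/d, E/W/Stay/d, E/W/In/d, E/U/Out/d, E/U/Stay/d, E/U/In/d} → row (3,3) (3,3) (3,5) (3,5)
That's 7 distinct rows out of 36 strategies.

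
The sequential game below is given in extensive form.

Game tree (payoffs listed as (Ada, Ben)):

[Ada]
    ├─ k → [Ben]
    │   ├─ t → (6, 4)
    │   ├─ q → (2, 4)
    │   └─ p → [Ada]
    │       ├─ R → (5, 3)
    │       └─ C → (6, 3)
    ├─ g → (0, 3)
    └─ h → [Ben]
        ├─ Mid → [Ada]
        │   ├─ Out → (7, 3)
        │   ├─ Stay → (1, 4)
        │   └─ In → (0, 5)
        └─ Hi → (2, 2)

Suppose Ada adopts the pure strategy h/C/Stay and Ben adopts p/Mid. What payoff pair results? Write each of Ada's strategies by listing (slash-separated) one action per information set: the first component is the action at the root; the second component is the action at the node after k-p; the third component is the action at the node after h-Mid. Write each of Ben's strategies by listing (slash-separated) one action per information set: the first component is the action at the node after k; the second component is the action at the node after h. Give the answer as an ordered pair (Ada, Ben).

Trace the play path from the root:
  Ada plays h
  Ben plays Mid at [h]
  Ada plays Stay at [h-Mid]
→ terminal payoff (1, 4).
(Ada's choice at the node after k-p is never reached on this path, so it doesn't affect the outcome.)

(1, 4)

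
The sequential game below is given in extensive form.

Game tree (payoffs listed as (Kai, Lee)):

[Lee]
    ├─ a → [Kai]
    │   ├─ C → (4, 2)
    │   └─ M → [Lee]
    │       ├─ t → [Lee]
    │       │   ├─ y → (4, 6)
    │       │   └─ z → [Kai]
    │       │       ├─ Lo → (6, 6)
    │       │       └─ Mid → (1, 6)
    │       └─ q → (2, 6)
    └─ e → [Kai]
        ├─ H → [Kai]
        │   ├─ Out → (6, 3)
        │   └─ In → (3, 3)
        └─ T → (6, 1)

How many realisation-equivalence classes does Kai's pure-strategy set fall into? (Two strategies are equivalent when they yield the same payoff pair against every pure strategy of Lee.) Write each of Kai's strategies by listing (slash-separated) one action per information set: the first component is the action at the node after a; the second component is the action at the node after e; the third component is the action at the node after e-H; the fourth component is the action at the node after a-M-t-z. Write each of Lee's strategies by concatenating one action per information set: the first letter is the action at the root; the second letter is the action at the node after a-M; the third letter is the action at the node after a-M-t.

Kai has 16 pure strategies: C/H/Out/Lo, C/H/Out/Mid, C/H/In/Lo, C/H/In/Mid, C/T/Out/Lo, C/T/Out/Mid, C/T/In/Lo, C/T/In/Mid, M/H/Out/Lo, M/H/Out/Mid, M/H/In/Lo, M/H/In/Mid, M/T/Out/Lo, M/T/Out/Mid, M/T/In/Lo, M/T/In/Mid. Columns: aty, atz, aqy, aqz, ety, etz, eqy, eqz.
{C/H/Out/Lo, C/H/Out/Mid} → row (4,2) (4,2) (4,2) (4,2) (6,3) (6,3) (6,3) (6,3)
{C/H/In/Lo, C/H/In/Mid} → row (4,2) (4,2) (4,2) (4,2) (3,3) (3,3) (3,3) (3,3)
{C/T/Out/Lo, C/T/Out/Mid, C/T/In/Lo, C/T/In/Mid} → row (4,2) (4,2) (4,2) (4,2) (6,1) (6,1) (6,1) (6,1)
{M/H/Out/Lo} → row (4,6) (6,6) (2,6) (2,6) (6,3) (6,3) (6,3) (6,3)
{M/H/Out/Mid} → row (4,6) (1,6) (2,6) (2,6) (6,3) (6,3) (6,3) (6,3)
{M/H/In/Lo} → row (4,6) (6,6) (2,6) (2,6) (3,3) (3,3) (3,3) (3,3)
{M/H/In/Mid} → row (4,6) (1,6) (2,6) (2,6) (3,3) (3,3) (3,3) (3,3)
{M/T/Out/Lo, M/T/In/Lo} → row (4,6) (6,6) (2,6) (2,6) (6,1) (6,1) (6,1) (6,1)
{M/T/Out/Mid, M/T/In/Mid} → row (4,6) (1,6) (2,6) (2,6) (6,1) (6,1) (6,1) (6,1)
That's 9 distinct rows out of 16 strategies.

9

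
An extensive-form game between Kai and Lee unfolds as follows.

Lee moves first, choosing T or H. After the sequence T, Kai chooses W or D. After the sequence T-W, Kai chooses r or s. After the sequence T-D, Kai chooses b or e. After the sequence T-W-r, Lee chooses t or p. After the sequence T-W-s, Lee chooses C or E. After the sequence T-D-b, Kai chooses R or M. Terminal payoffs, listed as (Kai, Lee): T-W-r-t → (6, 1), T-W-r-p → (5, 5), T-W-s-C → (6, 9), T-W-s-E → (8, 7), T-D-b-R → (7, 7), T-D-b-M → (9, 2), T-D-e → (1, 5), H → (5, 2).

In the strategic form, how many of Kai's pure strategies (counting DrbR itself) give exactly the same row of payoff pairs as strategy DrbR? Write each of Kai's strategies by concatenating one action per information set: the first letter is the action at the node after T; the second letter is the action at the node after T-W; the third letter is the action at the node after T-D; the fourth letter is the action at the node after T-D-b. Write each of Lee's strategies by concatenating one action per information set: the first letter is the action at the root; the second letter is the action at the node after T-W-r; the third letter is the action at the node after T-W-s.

Row for DrbR (columns TtC, TtE, TpC, TpE, HtC, HtE, HpC, HpE): (7,7) (7,7) (7,7) (7,7) (5,2) (5,2) (5,2) (5,2).
Under DrbR, Kai's choice at the node after T-W can never be reached regardless of what Lee does, so varying those choices leaves every outcome unchanged.
Holding the reachable choices fixed and varying the unreachable one freely already gives 2 equivalent strategies.
No other strategy reproduces this row, so those 2 are the full class: DrbR, DsbR.

2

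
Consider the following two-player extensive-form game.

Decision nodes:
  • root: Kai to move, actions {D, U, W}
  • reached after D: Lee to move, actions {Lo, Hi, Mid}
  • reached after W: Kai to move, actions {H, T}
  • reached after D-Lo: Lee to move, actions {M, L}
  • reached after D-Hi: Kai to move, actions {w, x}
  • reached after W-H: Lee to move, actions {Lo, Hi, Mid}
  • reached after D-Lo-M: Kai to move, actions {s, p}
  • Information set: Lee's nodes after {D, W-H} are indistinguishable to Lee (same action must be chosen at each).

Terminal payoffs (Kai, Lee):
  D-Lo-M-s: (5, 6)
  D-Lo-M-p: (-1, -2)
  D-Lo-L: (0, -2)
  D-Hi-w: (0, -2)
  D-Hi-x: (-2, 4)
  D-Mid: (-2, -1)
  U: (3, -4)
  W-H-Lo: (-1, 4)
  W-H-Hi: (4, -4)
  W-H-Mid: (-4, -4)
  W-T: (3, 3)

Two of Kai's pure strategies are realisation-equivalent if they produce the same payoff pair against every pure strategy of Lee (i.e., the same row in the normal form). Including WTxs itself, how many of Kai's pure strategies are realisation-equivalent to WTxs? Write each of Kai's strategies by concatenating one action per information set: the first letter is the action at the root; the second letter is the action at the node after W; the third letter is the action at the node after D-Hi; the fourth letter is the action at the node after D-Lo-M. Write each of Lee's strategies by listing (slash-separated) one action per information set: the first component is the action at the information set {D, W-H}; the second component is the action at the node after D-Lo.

Row for WTxs (columns Lo/M, Lo/L, Hi/M, Hi/L, Mid/M, Mid/L): (3,3) (3,3) (3,3) (3,3) (3,3) (3,3).
Under WTxs, Kai's choice at the node after D-Hi and at the node after D-Lo-M can never be reached regardless of what Lee does, so varying those choices leaves every outcome unchanged.
Holding the reachable choices fixed and varying the unreachable ones freely already gives 2 × 2 = 4 equivalent strategies.
No other strategy reproduces this row, so those 4 are the full class: WTws, WTwp, WTxs, WTxp.

4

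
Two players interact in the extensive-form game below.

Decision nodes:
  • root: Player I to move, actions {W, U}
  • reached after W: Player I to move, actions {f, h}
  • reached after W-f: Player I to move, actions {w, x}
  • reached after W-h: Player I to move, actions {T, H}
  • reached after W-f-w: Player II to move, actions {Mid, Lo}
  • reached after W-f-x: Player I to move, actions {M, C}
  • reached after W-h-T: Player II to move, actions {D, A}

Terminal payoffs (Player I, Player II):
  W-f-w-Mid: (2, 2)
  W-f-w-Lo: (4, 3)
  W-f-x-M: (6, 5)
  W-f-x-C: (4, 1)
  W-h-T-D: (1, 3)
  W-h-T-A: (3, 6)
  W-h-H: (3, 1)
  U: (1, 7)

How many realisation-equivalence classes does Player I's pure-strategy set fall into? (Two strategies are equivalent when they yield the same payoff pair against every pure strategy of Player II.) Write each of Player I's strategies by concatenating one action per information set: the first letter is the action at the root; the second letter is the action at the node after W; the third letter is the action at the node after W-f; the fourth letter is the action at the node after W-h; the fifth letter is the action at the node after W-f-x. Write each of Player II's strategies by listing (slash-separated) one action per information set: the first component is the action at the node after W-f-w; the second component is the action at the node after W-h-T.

6

Player I has 32 pure strategies: WfwTM, WfwTC, WfwHM, WfwHC, WfxTM, WfxTC, WfxHM, WfxHC, WhwTM, WhwTC, WhwHM, WhwHC, WhxTM, WhxTC, WhxHM, WhxHC, UfwTM, UfwTC, UfwHM, UfwHC, UfxTM, UfxTC, UfxHM, UfxHC, UhwTM, UhwTC, UhwHM, UhwHC, UhxTM, UhxTC, UhxHM, UhxHC. Columns: Mid/D, Mid/A, Lo/D, Lo/A.
{WfwTM, WfwTC, WfwHM, WfwHC} → row (2,2) (2,2) (4,3) (4,3)
{WfxTM, WfxHM} → row (6,5) (6,5) (6,5) (6,5)
{WfxTC, WfxHC} → row (4,1) (4,1) (4,1) (4,1)
{WhwTM, WhwTC, WhxTM, WhxTC} → row (1,3) (3,6) (1,3) (3,6)
{WhwHM, WhwHC, WhxHM, WhxHC} → row (3,1) (3,1) (3,1) (3,1)
{UfwTM, UfwTC, UfwHM, UfwHC, UfxTM, UfxTC, UfxHM, UfxHC, UhwTM, UhwTC, UhwHM, UhwHC, UhxTM, UhxTC, UhxHM, UhxHC} → row (1,7) (1,7) (1,7) (1,7)
That's 6 distinct rows out of 32 strategies.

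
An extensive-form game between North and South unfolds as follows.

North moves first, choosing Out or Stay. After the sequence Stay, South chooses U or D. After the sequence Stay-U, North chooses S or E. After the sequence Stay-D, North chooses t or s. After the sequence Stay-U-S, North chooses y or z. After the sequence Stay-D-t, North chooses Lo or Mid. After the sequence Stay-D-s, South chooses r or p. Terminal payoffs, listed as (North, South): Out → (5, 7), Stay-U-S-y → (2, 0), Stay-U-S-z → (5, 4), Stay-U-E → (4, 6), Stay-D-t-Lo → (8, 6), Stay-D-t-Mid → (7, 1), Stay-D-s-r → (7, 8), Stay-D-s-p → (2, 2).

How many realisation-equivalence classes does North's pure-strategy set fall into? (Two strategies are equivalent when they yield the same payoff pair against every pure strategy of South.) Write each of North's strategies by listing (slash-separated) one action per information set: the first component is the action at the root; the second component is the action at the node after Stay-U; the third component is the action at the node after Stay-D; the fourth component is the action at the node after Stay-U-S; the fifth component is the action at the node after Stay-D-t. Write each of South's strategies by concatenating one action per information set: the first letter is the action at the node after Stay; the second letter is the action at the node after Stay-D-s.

North has 32 pure strategies: Out/S/t/y/Lo, Out/S/t/y/Mid, Out/S/t/z/Lo, Out/S/t/z/Mid, Out/S/s/y/Lo, Out/S/s/y/Mid, Out/S/s/z/Lo, Out/S/s/z/Mid, Out/E/t/y/Lo, Out/E/t/y/Mid, Out/E/t/z/Lo, Out/E/t/z/Mid, Out/E/s/y/Lo, Out/E/s/y/Mid, Out/E/s/z/Lo, Out/E/s/z/Mid, Stay/S/t/y/Lo, Stay/S/t/y/Mid, Stay/S/t/z/Lo, Stay/S/t/z/Mid, Stay/S/s/y/Lo, Stay/S/s/y/Mid, Stay/S/s/z/Lo, Stay/S/s/z/Mid, Stay/E/t/y/Lo, Stay/E/t/y/Mid, Stay/E/t/z/Lo, Stay/E/t/z/Mid, Stay/E/s/y/Lo, Stay/E/s/y/Mid, Stay/E/s/z/Lo, Stay/E/s/z/Mid. Columns: Ur, Up, Dr, Dp.
{Out/S/t/y/Lo, Out/S/t/y/Mid, Out/S/t/z/Lo, Out/S/t/z/Mid, Out/S/s/y/Lo, Out/S/s/y/Mid, Out/S/s/z/Lo, Out/S/s/z/Mid, Out/E/t/y/Lo, Out/E/t/y/Mid, Out/E/t/z/Lo, Out/E/t/z/Mid, Out/E/s/y/Lo, Out/E/s/y/Mid, Out/E/s/z/Lo, Out/E/s/z/Mid} → row (5,7) (5,7) (5,7) (5,7)
{Stay/S/t/y/Lo} → row (2,0) (2,0) (8,6) (8,6)
{Stay/S/t/y/Mid} → row (2,0) (2,0) (7,1) (7,1)
{Stay/S/t/z/Lo} → row (5,4) (5,4) (8,6) (8,6)
{Stay/S/t/z/Mid} → row (5,4) (5,4) (7,1) (7,1)
{Stay/S/s/y/Lo, Stay/S/s/y/Mid} → row (2,0) (2,0) (7,8) (2,2)
{Stay/S/s/z/Lo, Stay/S/s/z/Mid} → row (5,4) (5,4) (7,8) (2,2)
{Stay/E/t/y/Lo, Stay/E/t/z/Lo} → row (4,6) (4,6) (8,6) (8,6)
{Stay/E/t/y/Mid, Stay/E/t/z/Mid} → row (4,6) (4,6) (7,1) (7,1)
{Stay/E/s/y/Lo, Stay/E/s/y/Mid, Stay/E/s/z/Lo, Stay/E/s/z/Mid} → row (4,6) (4,6) (7,8) (2,2)
That's 10 distinct rows out of 32 strategies.

10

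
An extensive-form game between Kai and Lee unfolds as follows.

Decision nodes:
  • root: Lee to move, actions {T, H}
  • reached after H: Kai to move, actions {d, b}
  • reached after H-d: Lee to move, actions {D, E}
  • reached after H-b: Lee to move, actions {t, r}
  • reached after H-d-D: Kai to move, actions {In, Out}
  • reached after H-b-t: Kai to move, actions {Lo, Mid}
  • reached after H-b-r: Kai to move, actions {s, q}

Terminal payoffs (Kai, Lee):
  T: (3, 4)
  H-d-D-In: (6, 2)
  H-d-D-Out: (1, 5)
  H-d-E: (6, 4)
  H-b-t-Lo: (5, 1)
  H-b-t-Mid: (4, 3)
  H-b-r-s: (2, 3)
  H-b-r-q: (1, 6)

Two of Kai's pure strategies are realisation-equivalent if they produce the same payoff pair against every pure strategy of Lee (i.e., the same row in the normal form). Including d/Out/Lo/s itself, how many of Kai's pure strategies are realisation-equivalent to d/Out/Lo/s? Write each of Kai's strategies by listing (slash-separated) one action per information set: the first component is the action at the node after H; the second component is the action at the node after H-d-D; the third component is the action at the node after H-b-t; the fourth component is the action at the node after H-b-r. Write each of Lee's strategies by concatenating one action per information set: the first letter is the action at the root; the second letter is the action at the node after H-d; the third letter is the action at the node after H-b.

Row for d/Out/Lo/s (columns TDt, TDr, TEt, TEr, HDt, HDr, HEt, HEr): (3,4) (3,4) (3,4) (3,4) (1,5) (1,5) (6,4) (6,4).
Under d/Out/Lo/s, Kai's choice at the node after H-b-t and at the node after H-b-r can never be reached regardless of what Lee does, so varying those choices leaves every outcome unchanged.
Holding the reachable choices fixed and varying the unreachable ones freely already gives 2 × 2 = 4 equivalent strategies.
No other strategy reproduces this row, so those 4 are the full class: d/Out/Lo/s, d/Out/Lo/q, d/Out/Mid/s, d/Out/Mid/q.

4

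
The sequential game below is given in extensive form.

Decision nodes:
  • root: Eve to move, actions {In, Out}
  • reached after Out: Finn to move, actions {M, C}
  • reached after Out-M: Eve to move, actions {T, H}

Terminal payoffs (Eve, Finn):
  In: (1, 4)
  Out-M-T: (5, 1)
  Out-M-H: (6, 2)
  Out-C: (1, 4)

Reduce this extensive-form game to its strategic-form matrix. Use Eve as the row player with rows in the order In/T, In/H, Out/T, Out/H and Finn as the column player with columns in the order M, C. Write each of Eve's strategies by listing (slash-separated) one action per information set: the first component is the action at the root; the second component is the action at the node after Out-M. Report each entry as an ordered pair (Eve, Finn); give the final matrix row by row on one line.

             M        C
 In/T    (1,4)    (1,4)
 In/H    (1,4)    (1,4)
Out/T    (5,1)    (1,4)
Out/H    (6,2)    (1,4)

In/T: (1,4) (1,4) | In/H: (1,4) (1,4) | Out/T: (5,1) (1,4) | Out/H: (6,2) (1,4)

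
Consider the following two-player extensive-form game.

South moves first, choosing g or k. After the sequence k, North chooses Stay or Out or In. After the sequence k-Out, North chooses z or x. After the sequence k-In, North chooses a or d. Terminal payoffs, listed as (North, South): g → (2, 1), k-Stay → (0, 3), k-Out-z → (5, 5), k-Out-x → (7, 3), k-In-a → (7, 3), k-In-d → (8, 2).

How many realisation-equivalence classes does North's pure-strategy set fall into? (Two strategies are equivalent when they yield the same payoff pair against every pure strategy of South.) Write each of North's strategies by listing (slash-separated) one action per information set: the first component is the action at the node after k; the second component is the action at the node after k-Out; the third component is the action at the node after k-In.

4

North has 12 pure strategies: Stay/z/a, Stay/z/d, Stay/x/a, Stay/x/d, Out/z/a, Out/z/d, Out/x/a, Out/x/d, In/z/a, In/z/d, In/x/a, In/x/d. Columns: g, k.
{Stay/z/a, Stay/z/d, Stay/x/a, Stay/x/d} → row (2,1) (0,3)
{Out/z/a, Out/z/d} → row (2,1) (5,5)
{Out/x/a, Out/x/d, In/z/a, In/x/a} → row (2,1) (7,3)
{In/z/d, In/x/d} → row (2,1) (8,2)
That's 4 distinct rows out of 12 strategies.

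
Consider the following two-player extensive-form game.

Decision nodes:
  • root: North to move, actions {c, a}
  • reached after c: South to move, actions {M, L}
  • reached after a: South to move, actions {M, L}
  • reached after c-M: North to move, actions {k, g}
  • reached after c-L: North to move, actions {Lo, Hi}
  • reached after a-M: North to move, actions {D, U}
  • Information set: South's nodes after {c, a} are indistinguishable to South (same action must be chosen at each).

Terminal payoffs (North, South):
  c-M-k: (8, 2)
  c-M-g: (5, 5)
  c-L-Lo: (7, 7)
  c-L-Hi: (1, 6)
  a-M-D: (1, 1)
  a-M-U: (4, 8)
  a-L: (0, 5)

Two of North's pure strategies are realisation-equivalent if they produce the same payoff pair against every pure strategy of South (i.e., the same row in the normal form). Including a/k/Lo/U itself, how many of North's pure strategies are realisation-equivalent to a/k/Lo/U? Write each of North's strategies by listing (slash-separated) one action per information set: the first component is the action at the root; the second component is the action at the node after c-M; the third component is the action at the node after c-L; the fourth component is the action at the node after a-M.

4

Row for a/k/Lo/U (columns M, L): (4,8) (0,5).
Under a/k/Lo/U, North's choice at the node after c-M and at the node after c-L can never be reached regardless of what South does, so varying those choices leaves every outcome unchanged.
Holding the reachable choices fixed and varying the unreachable ones freely already gives 2 × 2 = 4 equivalent strategies.
No other strategy reproduces this row, so those 4 are the full class: a/k/Lo/U, a/k/Hi/U, a/g/Lo/U, a/g/Hi/U.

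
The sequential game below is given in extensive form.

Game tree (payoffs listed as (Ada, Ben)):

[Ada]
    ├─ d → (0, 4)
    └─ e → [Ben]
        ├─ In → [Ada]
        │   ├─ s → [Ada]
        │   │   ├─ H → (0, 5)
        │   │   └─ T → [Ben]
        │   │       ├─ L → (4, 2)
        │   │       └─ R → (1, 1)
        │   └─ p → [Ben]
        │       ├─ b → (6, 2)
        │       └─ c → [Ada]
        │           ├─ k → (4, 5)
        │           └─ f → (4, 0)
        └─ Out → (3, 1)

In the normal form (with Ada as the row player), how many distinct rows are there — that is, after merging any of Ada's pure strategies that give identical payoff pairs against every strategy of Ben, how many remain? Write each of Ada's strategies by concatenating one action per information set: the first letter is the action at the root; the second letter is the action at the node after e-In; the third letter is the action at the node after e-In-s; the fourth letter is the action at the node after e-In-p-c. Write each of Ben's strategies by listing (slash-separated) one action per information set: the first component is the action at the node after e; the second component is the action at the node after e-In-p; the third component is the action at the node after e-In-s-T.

5

Ada has 16 pure strategies: dsHk, dsHf, dsTk, dsTf, dpHk, dpHf, dpTk, dpTf, esHk, esHf, esTk, esTf, epHk, epHf, epTk, epTf. Columns: In/b/L, In/b/R, In/c/L, In/c/R, Out/b/L, Out/b/R, Out/c/L, Out/c/R.
{dsHk, dsHf, dsTk, dsTf, dpHk, dpHf, dpTk, dpTf} → row (0,4) (0,4) (0,4) (0,4) (0,4) (0,4) (0,4) (0,4)
{esHk, esHf} → row (0,5) (0,5) (0,5) (0,5) (3,1) (3,1) (3,1) (3,1)
{esTk, esTf} → row (4,2) (1,1) (4,2) (1,1) (3,1) (3,1) (3,1) (3,1)
{epHk, epTk} → row (6,2) (6,2) (4,5) (4,5) (3,1) (3,1) (3,1) (3,1)
{epHf, epTf} → row (6,2) (6,2) (4,0) (4,0) (3,1) (3,1) (3,1) (3,1)
That's 5 distinct rows out of 16 strategies.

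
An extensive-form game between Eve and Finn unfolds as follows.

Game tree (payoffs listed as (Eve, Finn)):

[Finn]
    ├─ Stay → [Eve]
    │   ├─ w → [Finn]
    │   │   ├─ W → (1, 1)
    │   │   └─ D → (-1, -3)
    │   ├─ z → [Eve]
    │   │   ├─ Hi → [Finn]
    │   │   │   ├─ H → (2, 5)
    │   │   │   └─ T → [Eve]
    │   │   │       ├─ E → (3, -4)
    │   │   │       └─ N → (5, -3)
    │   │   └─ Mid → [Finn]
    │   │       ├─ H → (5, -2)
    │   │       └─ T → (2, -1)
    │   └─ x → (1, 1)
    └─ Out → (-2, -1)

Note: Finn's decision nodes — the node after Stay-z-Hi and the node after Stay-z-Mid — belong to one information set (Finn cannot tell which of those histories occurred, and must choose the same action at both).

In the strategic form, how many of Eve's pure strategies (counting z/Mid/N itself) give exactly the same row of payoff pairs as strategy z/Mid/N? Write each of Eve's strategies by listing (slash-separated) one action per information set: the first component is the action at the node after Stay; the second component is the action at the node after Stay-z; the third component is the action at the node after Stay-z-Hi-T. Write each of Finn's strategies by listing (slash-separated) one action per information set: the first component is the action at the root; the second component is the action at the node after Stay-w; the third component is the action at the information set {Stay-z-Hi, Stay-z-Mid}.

Row for z/Mid/N (columns Stay/W/H, Stay/W/T, Stay/D/H, Stay/D/T, Out/W/H, Out/W/T, Out/D/H, Out/D/T): (5,-2) (2,-1) (5,-2) (2,-1) (-2,-1) (-2,-1) (-2,-1) (-2,-1).
Under z/Mid/N, Eve's choice at the node after Stay-z-Hi-T can never be reached regardless of what Finn does, so varying those choices leaves every outcome unchanged.
Holding the reachable choices fixed and varying the unreachable one freely already gives 2 equivalent strategies.
No other strategy reproduces this row, so those 2 are the full class: z/Mid/E, z/Mid/N.

2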